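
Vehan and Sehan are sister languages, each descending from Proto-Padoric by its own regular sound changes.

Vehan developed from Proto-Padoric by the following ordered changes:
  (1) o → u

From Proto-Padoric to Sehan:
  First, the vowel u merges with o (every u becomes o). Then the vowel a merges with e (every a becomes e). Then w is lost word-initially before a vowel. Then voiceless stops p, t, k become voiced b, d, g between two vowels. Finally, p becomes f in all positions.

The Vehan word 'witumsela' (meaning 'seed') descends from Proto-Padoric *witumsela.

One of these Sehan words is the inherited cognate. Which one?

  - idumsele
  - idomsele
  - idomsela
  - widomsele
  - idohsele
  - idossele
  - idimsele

idomsele

Sehan: *witumsela
  witumsela → witomsela   [vowel merger]
  witomsela → witomsele   [vowel merger]
  witomsele → itomsele   [glide loss]
  itomsele → idomsele   [intervocalic voicing]
  idomsele (rule 5 does not apply)
  giving Sehan idomsele.
Among the options, 'idomsele' alone shows every Sehan change applied in order.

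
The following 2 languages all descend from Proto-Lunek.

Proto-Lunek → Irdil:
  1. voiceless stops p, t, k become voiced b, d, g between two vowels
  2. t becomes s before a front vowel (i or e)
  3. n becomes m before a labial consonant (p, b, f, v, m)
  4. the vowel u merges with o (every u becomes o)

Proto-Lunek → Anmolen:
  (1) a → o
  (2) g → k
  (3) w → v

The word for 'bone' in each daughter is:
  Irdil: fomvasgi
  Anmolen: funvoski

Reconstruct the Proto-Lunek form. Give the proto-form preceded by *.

Position 7: Irdil has g, Anmolen has k. Taking the neighbouring segments as reconstructed: Irdil g can only go back to *g; Anmolen k could go back to *k or *g — the one source consistent with every daughter is *g.
Position 2: Irdil has o, Anmolen has u. Anmolen preserves u here (none of its changes turn any other segment into u), so the proto-segment is *u.
Position 5: Irdil has a, Anmolen has o. Irdil preserves a here (none of its changes turn any other segment into a), so the proto-segment is *a.
Verify the candidate proto-form against each daughter:
Irdil: *funvasgi > fumvasgi > fomvasgi  (by nasal place assimilation, vowel merger)
Anmolen: *funvasgi
  funvasgi → funvosgi   [vowel merger]
  funvosgi → funvoski   [unconditioned shift]
  funvoski (rule 3 does not apply)
  giving Anmolen funvoski.
Only *funvasgi yields all of Irdil fomvasgi, Anmolen funvoski.

*funvasgi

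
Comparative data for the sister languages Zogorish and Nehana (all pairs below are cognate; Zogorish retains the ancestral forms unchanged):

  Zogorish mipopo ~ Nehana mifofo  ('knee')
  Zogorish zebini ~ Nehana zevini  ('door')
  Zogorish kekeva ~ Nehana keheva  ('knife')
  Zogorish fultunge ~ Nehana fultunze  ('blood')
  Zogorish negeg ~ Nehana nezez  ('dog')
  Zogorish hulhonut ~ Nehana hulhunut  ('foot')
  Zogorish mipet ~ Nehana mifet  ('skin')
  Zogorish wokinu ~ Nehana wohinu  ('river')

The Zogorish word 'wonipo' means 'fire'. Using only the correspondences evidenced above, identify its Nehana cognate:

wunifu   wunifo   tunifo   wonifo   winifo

wunifo

hulhonut ~ hulhunut — Zogorish o corresponds to Nehana u after a consonant, before a nasal.
mipopo ~ mifofo — Zogorish p corresponds to Nehana f between vowels (before a back vowel).
Applying these to Zogorish 'wonipo':
  wonipo → wunipo   (o→u after a consonant, before a nasal)
  wunipo → wunifo   (p→f between vowels (before a back vowel))
So the Nehana cognate is 'wunifo'.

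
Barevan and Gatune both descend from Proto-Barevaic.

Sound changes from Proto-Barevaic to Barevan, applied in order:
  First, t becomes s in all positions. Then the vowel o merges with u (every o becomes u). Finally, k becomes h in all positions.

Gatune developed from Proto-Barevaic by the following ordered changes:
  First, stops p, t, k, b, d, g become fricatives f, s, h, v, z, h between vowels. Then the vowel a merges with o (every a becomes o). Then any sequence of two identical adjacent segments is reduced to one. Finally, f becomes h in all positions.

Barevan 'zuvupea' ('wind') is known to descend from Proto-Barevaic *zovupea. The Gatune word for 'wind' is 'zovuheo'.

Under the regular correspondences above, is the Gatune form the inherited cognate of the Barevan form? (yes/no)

yes

Derive the expected Gatune reflex of *zovupea:
Gatune: start from *zovupea.
  rule 1 (intervocalic lenition): zovupea → zovufea
  rule 2 (vowel merger): zovufea → zovufeo
  rule 3: no change — zovufeo
  rule 4 (unconditioned shift): zovufeo → zovuheo
  ⇒ Gatune zovuheo
Gatune 'zovuheo' matches the regular reflex exactly, so the pair is cognate.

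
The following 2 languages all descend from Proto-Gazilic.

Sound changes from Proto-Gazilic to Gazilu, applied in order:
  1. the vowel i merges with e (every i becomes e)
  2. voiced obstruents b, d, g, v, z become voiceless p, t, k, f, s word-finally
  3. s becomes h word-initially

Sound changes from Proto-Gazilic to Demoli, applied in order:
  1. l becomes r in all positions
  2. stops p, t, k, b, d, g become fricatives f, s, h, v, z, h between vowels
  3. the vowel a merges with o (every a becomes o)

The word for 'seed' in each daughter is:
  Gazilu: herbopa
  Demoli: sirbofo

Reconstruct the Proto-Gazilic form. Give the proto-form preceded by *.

*sirbopa

Position 7: Gazilu has a, Demoli has o. Gazilu preserves a here (none of its changes turn any other segment into a), so the proto-segment is *a.
Position 6: Gazilu has p, Demoli has f. Taking the neighbouring segments as reconstructed: Gazilu p can only go back to *p; Demoli f could go back to *p or *f — the one source consistent with every daughter is *p.
Verify the candidate proto-form against each daughter:
Gazilu: start from *sirbopa.
  rule 1 (vowel merger): sirbopa → serbopa
  rule 2: no change — serbopa
  rule 3 (debuccalisation): serbopa → herbopa
  ⇒ Gazilu herbopa
Demoli: start from *sirbopa.
  rule 1: no change — sirbopa
  rule 2 (intervocalic lenition): sirbopa → sirbofa
  rule 3 (vowel merger): sirbofa → sirbofo
  ⇒ Demoli sirbofo
No other proto-form is consistent with every reflex, so the reconstruction is *sirbopa.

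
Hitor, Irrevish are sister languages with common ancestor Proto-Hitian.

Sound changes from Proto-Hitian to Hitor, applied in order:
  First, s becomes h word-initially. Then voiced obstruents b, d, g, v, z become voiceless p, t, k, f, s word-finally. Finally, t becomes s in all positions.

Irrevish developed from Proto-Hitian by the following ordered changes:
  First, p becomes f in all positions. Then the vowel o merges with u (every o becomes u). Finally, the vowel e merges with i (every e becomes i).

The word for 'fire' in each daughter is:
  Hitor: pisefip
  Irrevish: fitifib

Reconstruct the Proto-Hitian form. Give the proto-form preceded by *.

Position 1: Hitor has p, Irrevish has f. Taking the neighbouring segments as reconstructed: Hitor p can only go back to *p; Irrevish f could go back to *p or *f — the one source consistent with every daughter is *p.
Position 4: Hitor has e, Irrevish has i. Hitor preserves e here (none of its changes turn any other segment into e), so the proto-segment is *e.
This points to *pitefib. Verify forward in each daughter:
Hitor: *pitefib
  pitefib (rule 1 does not apply)
  pitefib → pitefip   [final devoicing]
  pitefip → pisefip   [unconditioned shift]
  giving Hitor pisefip.
Irrevish: start from *pitefib.
  rule 1 (unconditioned shift): pitefib → fitefib
  rule 2: no change — fitefib
  rule 3 (vowel merger): fitefib → fitifib
  ⇒ Irrevish fitifib
*pitefib is the unique common source.

*pitefib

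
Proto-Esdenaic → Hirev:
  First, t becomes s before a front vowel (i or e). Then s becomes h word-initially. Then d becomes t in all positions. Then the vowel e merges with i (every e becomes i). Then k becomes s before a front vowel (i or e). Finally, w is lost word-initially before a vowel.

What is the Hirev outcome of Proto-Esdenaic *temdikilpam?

Hirev: start from *temdikilpam.
  rule 1 (palatalisation): temdikilpam → semdikilpam
  rule 2 (debuccalisation): semdikilpam → hemdikilpam
  rule 3 (unconditioned shift): hemdikilpam → hemtikilpam
  rule 4 (vowel merger): hemtikilpam → himtikilpam
  rule 5 (palatalisation): himtikilpam → himtisilpam
  rule 6: no change — himtisilpam
  ⇒ Hirev himtisilpam

himtisilpam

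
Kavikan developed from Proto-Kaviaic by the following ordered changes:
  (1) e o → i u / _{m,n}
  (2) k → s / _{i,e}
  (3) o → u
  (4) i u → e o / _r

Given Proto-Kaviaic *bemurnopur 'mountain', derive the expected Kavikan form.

bimornupor

Kavikan: *bemurnopur
  bemurnopur → bimurnopur   [pre-nasal raising]
  bimurnopur (rule 2 does not apply)
  bimurnopur → bimurnupur   [vowel merger]
  bimurnupur → bimornupor   [pre-rhotic lowering]
  giving Kavikan bimornupor.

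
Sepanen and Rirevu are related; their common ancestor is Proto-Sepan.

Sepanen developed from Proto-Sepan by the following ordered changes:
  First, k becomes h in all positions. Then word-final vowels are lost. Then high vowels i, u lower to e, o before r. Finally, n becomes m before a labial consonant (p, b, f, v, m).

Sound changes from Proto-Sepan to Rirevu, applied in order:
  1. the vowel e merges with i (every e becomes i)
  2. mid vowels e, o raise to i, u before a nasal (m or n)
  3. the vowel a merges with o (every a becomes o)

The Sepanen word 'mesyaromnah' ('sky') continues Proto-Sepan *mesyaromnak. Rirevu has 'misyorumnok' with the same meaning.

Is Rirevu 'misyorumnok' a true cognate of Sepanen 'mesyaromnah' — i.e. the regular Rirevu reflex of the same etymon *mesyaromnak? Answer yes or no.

Derive the expected Rirevu reflex of *mesyaromnak:
Rirevu: *mesyaromnak > misyaromnak > misyarumnak > misyorumnok  (by vowel merger, pre-nasal raising, vowel merger)
Rirevu 'misyorumnok' matches the regular reflex exactly, so the pair is cognate.

yes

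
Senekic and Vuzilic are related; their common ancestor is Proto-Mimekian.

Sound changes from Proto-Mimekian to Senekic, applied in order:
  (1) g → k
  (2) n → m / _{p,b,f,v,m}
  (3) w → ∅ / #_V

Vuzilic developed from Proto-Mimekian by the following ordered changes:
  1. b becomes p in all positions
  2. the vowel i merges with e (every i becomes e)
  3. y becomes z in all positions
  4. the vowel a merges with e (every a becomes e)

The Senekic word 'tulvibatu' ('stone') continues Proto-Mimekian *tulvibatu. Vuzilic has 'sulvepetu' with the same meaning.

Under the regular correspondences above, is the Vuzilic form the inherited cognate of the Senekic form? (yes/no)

Derive the expected Vuzilic reflex of *tulvibatu:
Vuzilic: *tulvibatu > tulvipatu > tulvepatu > tulvepetu  (by unconditioned shift, vowel merger, vowel merger)
The regular Vuzilic reflex would be 'tulvepetu', but the attested form is 'sulvepetu'. The correspondence is irregular, so they are not cognates (the Vuzilic form has a different source).

no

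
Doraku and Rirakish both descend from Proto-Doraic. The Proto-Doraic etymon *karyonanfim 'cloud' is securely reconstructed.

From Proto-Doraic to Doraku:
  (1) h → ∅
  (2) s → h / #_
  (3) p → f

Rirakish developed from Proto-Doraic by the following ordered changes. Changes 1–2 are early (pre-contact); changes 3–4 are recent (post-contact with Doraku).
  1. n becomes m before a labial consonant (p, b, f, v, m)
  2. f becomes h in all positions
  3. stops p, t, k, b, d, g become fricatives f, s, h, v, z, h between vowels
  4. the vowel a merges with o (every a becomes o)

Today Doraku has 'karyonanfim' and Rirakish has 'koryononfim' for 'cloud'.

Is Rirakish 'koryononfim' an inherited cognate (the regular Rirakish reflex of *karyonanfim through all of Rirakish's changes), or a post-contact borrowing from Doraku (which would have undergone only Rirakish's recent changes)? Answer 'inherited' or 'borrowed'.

If inherited, *karyonanfim would pass through all of Rirakish's changes:
Rirakish: start from *karyonanfim.
  rule 1 (nasal place assimilation): karyonanfim → karyonamfim
  rule 2 (unconditioned shift): karyonamfim → karyonamhim
  rule 3: no change — karyonamhim
  rule 4 (vowel merger): karyonamhim → koryonomhim
  ⇒ Rirakish koryonomhim
If borrowed from Doraku 'karyonanfim' after the early changes, it would undergo only the recent ones:
  rule 3 (intervocalic lenition): no change (karyonanfim)
  rule 4 (vowel merger): karyonanfim → koryononfim
  ⇒ as a loan: koryononfim
Rirakish 'koryononfim' matches the loan outcome 'koryononfim', not the inherited 'koryonomhim' — it skipped the early Rirakish changes, so it was borrowed from Doraku.

borrowed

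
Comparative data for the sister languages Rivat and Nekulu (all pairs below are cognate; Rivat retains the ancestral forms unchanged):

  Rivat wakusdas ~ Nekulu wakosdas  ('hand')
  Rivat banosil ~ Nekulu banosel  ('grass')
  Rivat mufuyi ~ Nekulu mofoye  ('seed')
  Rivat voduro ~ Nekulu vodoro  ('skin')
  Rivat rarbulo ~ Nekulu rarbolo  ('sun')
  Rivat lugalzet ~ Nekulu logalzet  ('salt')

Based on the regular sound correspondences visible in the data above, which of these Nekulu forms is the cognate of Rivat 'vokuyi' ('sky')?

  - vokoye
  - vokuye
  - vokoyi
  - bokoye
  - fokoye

wakusdas ~ wakosdas, mufuyi ~ mofoye — Rivat u corresponds to Nekulu o after a consonant, before a consonant other than r, m, n, p, b, f, v.
mufuyi ~ mofoye — Rivat i corresponds to Nekulu e word-finally.
Applying these to Rivat 'vokuyi':
  vokuyi → vokoyi   (u→o after a consonant, before a consonant other than r, m, n, p, b, f, v)
  vokoyi → vokoye   (i→e word-finally)
So the Nekulu cognate is 'vokoye'.

vokoye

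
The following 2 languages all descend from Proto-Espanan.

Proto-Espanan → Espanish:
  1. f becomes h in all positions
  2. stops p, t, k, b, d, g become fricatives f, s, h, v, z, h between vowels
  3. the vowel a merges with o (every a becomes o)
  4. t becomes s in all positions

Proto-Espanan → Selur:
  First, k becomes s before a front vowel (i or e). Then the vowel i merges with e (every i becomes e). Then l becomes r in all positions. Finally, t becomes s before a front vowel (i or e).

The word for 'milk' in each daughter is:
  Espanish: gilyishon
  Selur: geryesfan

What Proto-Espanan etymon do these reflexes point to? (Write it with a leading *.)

*gilyisfan

Position 5: Espanish has i, Selur has e. Espanish preserves i here (none of its changes turn any other segment into i), so the proto-segment is *i.
Position 3: Espanish has l, Selur has r. Espanish preserves l here (none of its changes turn any other segment into l), so the proto-segment is *l.
Verify the candidate proto-form against each daughter:
Espanish: start from *gilyisfan.
  rule 1 (unconditioned shift): gilyisfan → gilyishan
  rule 2: no change — gilyishan
  rule 3 (vowel merger): gilyishan → gilyishon
  rule 4: no change — gilyishon
  ⇒ Espanish gilyishon
Selur: start from *gilyisfan.
  rule 1: no change — gilyisfan
  rule 2 (vowel merger): gilyisfan → gelyesfan
  rule 3 (unconditioned shift): gelyesfan → geryesfan
  rule 4: no change — geryesfan
  ⇒ Selur geryesfan
Only *gilyisfan yields all of Espanish gilyishon, Selur geryesfan.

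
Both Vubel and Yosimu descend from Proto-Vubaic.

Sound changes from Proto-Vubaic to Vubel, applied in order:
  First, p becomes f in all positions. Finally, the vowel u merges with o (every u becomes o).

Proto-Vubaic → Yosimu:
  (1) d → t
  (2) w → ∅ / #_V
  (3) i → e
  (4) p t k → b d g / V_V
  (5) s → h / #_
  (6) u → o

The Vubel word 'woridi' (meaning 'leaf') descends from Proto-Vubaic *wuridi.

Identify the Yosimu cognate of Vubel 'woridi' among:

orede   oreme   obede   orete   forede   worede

orede

Yosimu: *wuridi > wuriti > uriti > urete > urede > orede  (by unconditioned shift, glide loss, vowel merger, intervocalic voicing, vowel merger)
Among the options, 'orede' alone shows every Yosimu change applied in order.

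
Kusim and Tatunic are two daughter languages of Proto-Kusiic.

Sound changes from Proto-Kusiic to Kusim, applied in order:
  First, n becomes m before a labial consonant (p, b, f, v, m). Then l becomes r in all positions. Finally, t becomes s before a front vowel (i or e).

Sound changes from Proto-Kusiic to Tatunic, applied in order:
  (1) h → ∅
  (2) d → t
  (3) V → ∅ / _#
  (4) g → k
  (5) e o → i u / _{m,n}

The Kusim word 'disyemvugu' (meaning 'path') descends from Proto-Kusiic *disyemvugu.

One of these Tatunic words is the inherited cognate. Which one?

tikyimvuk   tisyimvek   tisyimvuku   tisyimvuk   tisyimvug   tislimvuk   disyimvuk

tisyimvuk

Tatunic: start from *disyemvugu.
  rule 1: no change — disyemvugu
  rule 2 (unconditioned shift): disyemvugu → tisyemvugu
  rule 3 (apocope): tisyemvugu → tisyemvug
  rule 4 (unconditioned shift): tisyemvug → tisyemvuk
  rule 5 (pre-nasal raising): tisyemvuk → tisyimvuk
  ⇒ Tatunic tisyimvuk
Only 'tisyimvuk' matches the regular Tatunic development of *disyemvugu.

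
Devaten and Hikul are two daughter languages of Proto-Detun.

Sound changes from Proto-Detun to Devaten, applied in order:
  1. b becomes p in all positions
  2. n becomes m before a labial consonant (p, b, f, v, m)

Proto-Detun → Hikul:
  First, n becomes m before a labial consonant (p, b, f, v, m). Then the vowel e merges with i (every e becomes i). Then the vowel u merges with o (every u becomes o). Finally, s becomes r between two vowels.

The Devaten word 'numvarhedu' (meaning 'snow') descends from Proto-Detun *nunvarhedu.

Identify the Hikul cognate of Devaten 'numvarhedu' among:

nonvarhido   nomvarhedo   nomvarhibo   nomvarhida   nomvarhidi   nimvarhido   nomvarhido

nomvarhido

Hikul: start from *nunvarhedu.
  rule 1 (nasal place assimilation): nunvarhedu → numvarhedu
  rule 2 (vowel merger): numvarhedu → numvarhidu
  rule 3 (vowel merger): numvarhidu → nomvarhido
  rule 4: no change — nomvarhido
  ⇒ Hikul nomvarhido
The other candidates each miss or misapply at least one Hikul change.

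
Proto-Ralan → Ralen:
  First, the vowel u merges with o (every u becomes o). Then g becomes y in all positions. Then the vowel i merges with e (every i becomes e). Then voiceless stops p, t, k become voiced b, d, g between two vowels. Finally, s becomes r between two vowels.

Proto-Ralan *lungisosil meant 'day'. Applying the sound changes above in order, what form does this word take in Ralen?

lonyerorel

Ralen: start from *lungisosil.
  rule 1 (vowel merger): lungisosil → longisosil
  rule 2 (unconditioned shift): longisosil → lonyisosil
  rule 3 (vowel merger): lonyisosil → lonyesosel
  rule 4: no change — lonyesosel
  rule 5 (rhotacism): lonyesosel → lonyerorel
  ⇒ Ralen lonyerorel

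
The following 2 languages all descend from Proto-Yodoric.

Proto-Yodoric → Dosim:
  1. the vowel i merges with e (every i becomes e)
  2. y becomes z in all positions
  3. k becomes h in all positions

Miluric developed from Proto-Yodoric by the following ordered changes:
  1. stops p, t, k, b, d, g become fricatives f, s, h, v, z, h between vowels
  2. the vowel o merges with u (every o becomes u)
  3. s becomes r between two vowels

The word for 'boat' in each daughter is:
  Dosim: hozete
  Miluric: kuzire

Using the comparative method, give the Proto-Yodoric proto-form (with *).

Position 5: Dosim has t, Miluric has r. Dosim preserves t here (none of its changes turn any other segment into t), so the proto-segment is *t.
Position 4: Dosim has e, Miluric has i. Miluric preserves i here (none of its changes turn any other segment into i), so the proto-segment is *i.
Position 1: Dosim has h, Miluric has k. Miluric preserves k here (none of its changes turn any other segment into k), so the proto-segment is *k.
Continuing position by position gives *kozite; check it forward:
Dosim: start from *kozite.
  rule 1 (vowel merger): kozite → kozete
  rule 2: no change — kozete
  rule 3 (unconditioned shift): kozete → hozete
  ⇒ Dosim hozete
Miluric: start from *kozite.
  rule 1 (intervocalic lenition): kozite → kozise
  rule 2 (vowel merger): kozise → kuzise
  rule 3 (rhotacism): kuzise → kuzire
  ⇒ Miluric kuzire
Only *kozite yields all of Dosim hozete, Miluric kuzire.

*kozite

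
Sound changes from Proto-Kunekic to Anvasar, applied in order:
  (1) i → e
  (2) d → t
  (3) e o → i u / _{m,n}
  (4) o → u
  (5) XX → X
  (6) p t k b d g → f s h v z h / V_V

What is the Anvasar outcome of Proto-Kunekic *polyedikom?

Anvasar: *polyedikom > polyedekom > polyetekom > polyetekum > pulyetekum > pulyesehum  (by vowel merger, unconditioned shift, pre-nasal raising, vowel merger, intervocalic lenition)

pulyesehum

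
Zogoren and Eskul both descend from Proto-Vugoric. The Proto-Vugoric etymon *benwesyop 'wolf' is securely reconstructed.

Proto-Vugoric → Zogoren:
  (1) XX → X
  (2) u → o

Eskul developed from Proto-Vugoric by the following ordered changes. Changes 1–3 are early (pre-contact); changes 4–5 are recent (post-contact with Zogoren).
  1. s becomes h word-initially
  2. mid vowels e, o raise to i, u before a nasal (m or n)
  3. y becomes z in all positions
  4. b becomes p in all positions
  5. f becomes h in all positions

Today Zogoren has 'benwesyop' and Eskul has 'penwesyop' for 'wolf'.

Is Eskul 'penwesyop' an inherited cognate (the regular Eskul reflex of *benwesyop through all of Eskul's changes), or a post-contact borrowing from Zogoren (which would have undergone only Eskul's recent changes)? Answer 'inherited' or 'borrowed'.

borrowed

If inherited, *benwesyop would pass through all of Eskul's changes:
Eskul: start from *benwesyop.
  rule 1: no change — benwesyop
  rule 2 (pre-nasal raising): benwesyop → binwesyop
  rule 3 (unconditioned shift): binwesyop → binweszop
  rule 4 (unconditioned shift): binweszop → pinweszop
  rule 5: no change — pinweszop
  ⇒ Eskul pinweszop
If borrowed from Zogoren 'benwesyop' after the early changes, it would undergo only the recent ones:
  rule 4 (unconditioned shift): benwesyop → penwesyop
  rule 5 (unconditioned shift): no change (penwesyop)
  ⇒ as a loan: penwesyop
Eskul 'penwesyop' matches the loan outcome 'penwesyop', not the inherited 'pinweszop' — it skipped the early Eskul changes, so it was borrowed from Zogoren.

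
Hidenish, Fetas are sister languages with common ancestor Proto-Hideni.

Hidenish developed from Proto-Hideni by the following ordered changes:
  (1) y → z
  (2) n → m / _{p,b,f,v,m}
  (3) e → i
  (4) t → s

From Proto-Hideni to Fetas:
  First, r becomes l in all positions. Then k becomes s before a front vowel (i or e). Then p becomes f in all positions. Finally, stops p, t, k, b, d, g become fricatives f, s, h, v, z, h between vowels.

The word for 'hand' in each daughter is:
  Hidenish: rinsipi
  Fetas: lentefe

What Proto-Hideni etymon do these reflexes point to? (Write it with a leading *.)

*rentepe

Position 5: Hidenish has i, Fetas has e. Fetas preserves e here (none of its changes turn any other segment into e), so the proto-segment is *e.
Position 1: Hidenish has r, Fetas has l. Hidenish preserves r here (none of its changes turn any other segment into r), so the proto-segment is *r.
Continuing position by position gives *rentepe; check it forward:
Hidenish: *rentepe
  rentepe (rule 1 does not apply)
  rentepe (rule 2 does not apply)
  rentepe → rintipi   [vowel merger]
  rintipi → rinsipi   [unconditioned shift]
  giving Hidenish rinsipi.
Fetas: *rentepe
  rentepe → lentepe   [unconditioned shift]
  lentepe (rule 2 does not apply)
  lentepe → lentefe   [unconditioned shift]
  lentefe (rule 4 does not apply)
  giving Fetas lentefe.
*rentepe is the unique common source.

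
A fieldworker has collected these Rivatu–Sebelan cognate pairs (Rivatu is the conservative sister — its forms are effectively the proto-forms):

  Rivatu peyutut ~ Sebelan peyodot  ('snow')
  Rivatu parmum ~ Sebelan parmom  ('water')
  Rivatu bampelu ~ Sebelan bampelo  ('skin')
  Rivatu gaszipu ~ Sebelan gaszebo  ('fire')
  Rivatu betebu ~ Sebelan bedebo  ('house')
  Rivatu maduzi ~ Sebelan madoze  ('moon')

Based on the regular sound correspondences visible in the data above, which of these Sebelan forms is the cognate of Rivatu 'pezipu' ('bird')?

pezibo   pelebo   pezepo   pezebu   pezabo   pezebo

gaszipu ~ gaszebo — Rivatu i corresponds to Sebelan e after a consonant, before a labial obstruent.
gaszipu ~ gaszebo — Rivatu p corresponds to Sebelan b between vowels (before a back vowel).
bampelu ~ bampelo, gaszipu ~ gaszebo — Rivatu u corresponds to Sebelan o word-finally.
Applying these to Rivatu 'pezipu':
  pezipu → pezepu   (i→e after a consonant, before a labial obstruent)
  pezepu → pezebu   (p→b between vowels (before a back vowel))
  pezebu → pezebo   (u→o word-finally)
So the Sebelan cognate is 'pezebo'.

pezebo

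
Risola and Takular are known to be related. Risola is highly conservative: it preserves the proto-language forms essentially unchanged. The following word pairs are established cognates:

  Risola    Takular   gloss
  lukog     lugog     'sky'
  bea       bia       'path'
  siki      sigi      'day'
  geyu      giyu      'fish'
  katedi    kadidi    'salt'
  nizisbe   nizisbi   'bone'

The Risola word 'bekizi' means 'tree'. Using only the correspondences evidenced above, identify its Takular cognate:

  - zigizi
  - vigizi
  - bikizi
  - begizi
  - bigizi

geyu ~ giyu, katedi ~ kadidi — Risola e corresponds to Takular i after a consonant, before a consonant other than r, m, n, p, b, f, v.
siki ~ sigi — Risola k corresponds to Takular g between vowels (before a front vowel).
Applying these to Risola 'bekizi':
  bekizi → bikizi   (e→i after a consonant, before a consonant other than r, m, n, p, b, f, v)
  bikizi → bigizi   (k→g between vowels (before a front vowel))
So the Takular cognate is 'bigizi'.

bigizi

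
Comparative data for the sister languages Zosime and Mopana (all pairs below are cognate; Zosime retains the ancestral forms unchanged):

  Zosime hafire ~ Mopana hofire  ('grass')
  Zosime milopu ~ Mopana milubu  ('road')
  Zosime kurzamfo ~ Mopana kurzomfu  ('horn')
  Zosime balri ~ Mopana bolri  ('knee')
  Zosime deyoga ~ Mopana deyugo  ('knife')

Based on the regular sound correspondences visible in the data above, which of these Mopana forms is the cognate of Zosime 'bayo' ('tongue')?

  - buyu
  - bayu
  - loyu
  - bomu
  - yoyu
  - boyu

balri ~ bolri — Zosime a corresponds to Mopana o after a consonant, before a consonant other than r, m, n, p, b, f, v.
kurzamfo ~ kurzomfu — Zosime o corresponds to Mopana u word-finally.
Applying these to Zosime 'bayo':
  bayo → boyo   (a→o after a consonant, before a consonant other than r, m, n, p, b, f, v)
  boyo → boyu   (o→u word-finally)
So the Mopana cognate is 'boyu'.

boyu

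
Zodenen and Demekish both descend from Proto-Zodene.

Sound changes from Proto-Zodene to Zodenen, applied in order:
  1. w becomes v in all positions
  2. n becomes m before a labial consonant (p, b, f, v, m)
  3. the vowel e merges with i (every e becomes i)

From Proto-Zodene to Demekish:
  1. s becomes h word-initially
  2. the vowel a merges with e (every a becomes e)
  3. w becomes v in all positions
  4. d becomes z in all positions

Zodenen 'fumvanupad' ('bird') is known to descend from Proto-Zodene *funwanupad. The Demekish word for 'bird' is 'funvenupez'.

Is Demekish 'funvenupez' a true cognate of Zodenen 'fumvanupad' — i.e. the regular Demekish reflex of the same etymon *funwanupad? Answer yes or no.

Derive the expected Demekish reflex of *funwanupad:
Demekish: *funwanupad > funwenuped > funvenuped > funvenupez  (by vowel merger, unconditioned shift, unconditioned shift)
Demekish 'funvenupez' matches the regular reflex exactly, so the pair is cognate.

yes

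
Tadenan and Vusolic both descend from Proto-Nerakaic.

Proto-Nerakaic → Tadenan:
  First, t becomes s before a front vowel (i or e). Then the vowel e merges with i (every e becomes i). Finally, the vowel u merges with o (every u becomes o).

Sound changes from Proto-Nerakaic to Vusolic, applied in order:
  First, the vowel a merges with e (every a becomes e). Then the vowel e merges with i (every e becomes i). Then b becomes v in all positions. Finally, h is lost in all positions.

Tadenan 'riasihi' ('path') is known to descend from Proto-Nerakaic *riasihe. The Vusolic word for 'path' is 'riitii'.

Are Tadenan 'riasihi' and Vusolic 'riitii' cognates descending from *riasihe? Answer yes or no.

Derive the expected Vusolic reflex of *riasihe:
Vusolic: *riasihe
  riasihe → riesihe   [vowel merger]
  riesihe → riisihi   [vowel merger]
  riisihi (rule 3 does not apply)
  riisihi → riisii   [h-loss]
  giving Vusolic riisii.
The regular Vusolic reflex would be 'riisii', but the attested form is 'riitii'. The correspondence is irregular, so they are not cognates (the Vusolic form has a different source).

no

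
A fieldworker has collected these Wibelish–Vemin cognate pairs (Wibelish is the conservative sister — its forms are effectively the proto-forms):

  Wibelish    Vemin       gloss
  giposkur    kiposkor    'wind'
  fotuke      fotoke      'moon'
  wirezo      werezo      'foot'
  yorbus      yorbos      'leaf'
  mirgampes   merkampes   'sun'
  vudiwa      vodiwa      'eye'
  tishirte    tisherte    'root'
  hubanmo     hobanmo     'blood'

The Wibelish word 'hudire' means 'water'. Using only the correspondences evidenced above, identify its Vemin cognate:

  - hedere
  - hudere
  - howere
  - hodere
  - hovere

hodere

fotuke ~ fotoke, yorbus ~ yorbos — Wibelish u corresponds to Vemin o after a consonant, before a consonant other than r, m, n, p, b, f, v.
wirezo ~ werezo, mirgampes ~ merkampes — Wibelish i corresponds to Vemin e after a consonant, before r.
Applying these to Wibelish 'hudire':
  hudire → hodire   (u→o after a consonant, before a consonant other than r, m, n, p, b, f, v)
  hodire → hodere   (i→e after a consonant, before r)
So the Vemin cognate is 'hodere'.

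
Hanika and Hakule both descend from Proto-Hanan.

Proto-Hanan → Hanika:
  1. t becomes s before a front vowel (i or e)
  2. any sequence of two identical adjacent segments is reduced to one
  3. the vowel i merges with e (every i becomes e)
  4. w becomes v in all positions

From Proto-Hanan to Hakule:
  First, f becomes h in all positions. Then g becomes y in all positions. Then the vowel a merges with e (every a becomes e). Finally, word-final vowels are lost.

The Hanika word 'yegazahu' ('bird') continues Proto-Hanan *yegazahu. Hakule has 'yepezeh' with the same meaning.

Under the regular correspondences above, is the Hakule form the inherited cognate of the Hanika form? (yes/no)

no

Derive the expected Hakule reflex of *yegazahu:
Hakule: *yegazahu
  yegazahu (rule 1 does not apply)
  yegazahu → yeyazahu   [unconditioned shift]
  yeyazahu → yeyezehu   [vowel merger]
  yeyezehu → yeyezeh   [apocope]
  giving Hakule yeyezeh.
The regular Hakule reflex would be 'yeyezeh', but the attested form is 'yepezeh'. The correspondence is irregular, so they are not cognates (the Hakule form has a different source).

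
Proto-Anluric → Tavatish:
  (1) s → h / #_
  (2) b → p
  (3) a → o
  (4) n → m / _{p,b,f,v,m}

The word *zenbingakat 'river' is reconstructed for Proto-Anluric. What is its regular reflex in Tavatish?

zempingokot

Tavatish: *zenbingakat > zenpingakat > zenpingokot > zempingokot  (by unconditioned shift, vowel merger, nasal place assimilation)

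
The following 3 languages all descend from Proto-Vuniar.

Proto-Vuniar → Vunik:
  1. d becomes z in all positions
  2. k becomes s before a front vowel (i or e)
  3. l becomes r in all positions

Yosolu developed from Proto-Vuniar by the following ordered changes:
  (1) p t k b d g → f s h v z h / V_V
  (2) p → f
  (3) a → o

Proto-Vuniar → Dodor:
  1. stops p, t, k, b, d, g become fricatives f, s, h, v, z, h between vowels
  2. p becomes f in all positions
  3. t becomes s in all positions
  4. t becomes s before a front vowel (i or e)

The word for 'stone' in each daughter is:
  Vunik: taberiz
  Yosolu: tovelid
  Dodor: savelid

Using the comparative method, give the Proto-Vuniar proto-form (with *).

Position 2: Vunik has a, Yosolu has o, Dodor has a. Vunik preserves a here (none of its changes turn any other segment into a), so the proto-segment is *a.
Position 1: Vunik has t, Yosolu has t, Dodor has s. Vunik preserves t here (none of its changes turn any other segment into t), so the proto-segment is *t.
Position 3: Vunik has b, Yosolu has v, Dodor has v. Vunik preserves b here (none of its changes turn any other segment into b), so the proto-segment is *b.
This points to *tabelid. Verify forward in each daughter:
Vunik: *tabelid
  tabelid → tabeliz   [unconditioned shift]
  tabeliz (rule 2 does not apply)
  tabeliz → taberiz   [unconditioned shift]
  giving Vunik taberiz.
Yosolu: *tabelid > tavelid > tovelid  (by intervocalic lenition, vowel merger)
Dodor: *tabelid > tavelid > savelid  (by intervocalic lenition, unconditioned shift)
No other proto-form is consistent with every reflex, so the reconstruction is *tabelid.

*tabelid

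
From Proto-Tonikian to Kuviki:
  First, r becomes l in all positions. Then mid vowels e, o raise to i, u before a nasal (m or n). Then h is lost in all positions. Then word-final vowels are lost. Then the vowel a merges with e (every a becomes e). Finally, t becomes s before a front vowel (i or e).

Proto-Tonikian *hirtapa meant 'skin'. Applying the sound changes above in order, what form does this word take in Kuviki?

ilsep

Kuviki: start from *hirtapa.
  rule 1 (unconditioned shift): hirtapa → hiltapa
  rule 2: no change — hiltapa
  rule 3 (h-loss): hiltapa → iltapa
  rule 4 (apocope): iltapa → iltap
  rule 5 (vowel merger): iltap → iltep
  rule 6 (palatalisation): iltep → ilsep
  ⇒ Kuviki ilsep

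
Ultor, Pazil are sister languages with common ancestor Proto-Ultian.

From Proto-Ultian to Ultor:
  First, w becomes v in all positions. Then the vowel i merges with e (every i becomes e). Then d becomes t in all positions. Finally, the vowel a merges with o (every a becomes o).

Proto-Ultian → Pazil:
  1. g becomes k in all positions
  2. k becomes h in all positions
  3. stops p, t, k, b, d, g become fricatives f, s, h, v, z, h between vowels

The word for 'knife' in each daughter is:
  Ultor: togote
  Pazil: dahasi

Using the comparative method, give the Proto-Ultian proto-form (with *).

Position 6: Ultor has e, Pazil has i. Pazil preserves i here (none of its changes turn any other segment into i), so the proto-segment is *i.
Position 1: Ultor has t, Pazil has d. Pazil preserves d here (none of its changes turn any other segment into d), so the proto-segment is *d.
Continuing position by position gives *dagati; check it forward:
Ultor: start from *dagati.
  rule 1: no change — dagati
  rule 2 (vowel merger): dagati → dagate
  rule 3 (unconditioned shift): dagate → tagate
  rule 4 (vowel merger): tagate → togote
  ⇒ Ultor togote
Pazil: start from *dagati.
  rule 1 (unconditioned shift): dagati → dakati
  rule 2 (unconditioned shift): dakati → dahati
  rule 3 (intervocalic lenition): dahati → dahasi
  ⇒ Pazil dahasi
*dagati is the unique common source.

*dagati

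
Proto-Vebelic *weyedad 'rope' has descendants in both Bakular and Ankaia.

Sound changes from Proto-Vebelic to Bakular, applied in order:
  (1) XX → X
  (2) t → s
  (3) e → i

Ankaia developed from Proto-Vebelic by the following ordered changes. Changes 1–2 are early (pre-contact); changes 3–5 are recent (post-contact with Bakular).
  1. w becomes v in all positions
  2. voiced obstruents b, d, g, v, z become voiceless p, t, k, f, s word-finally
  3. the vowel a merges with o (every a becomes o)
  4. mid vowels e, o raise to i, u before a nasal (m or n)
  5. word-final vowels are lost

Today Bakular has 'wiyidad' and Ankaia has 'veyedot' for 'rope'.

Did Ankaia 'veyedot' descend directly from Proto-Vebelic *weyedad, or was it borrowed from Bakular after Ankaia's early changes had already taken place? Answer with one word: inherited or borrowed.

If inherited, *weyedad would pass through all of Ankaia's changes:
Ankaia: start from *weyedad.
  rule 1 (unconditioned shift): weyedad → veyedad
  rule 2 (final devoicing): veyedad → veyedat
  rule 3 (vowel merger): veyedat → veyedot
  rule 4: no change — veyedot
  rule 5: no change — veyedot
  ⇒ Ankaia veyedot
If borrowed from Bakular 'wiyidad' after the early changes, it would undergo only the recent ones:
  rule 3 (vowel merger): wiyidad → wiyidod
  rule 4 (pre-nasal raising): no change (wiyidod)
  rule 5 (apocope): no change (wiyidod)
  ⇒ as a loan: wiyidod
Ankaia 'veyedot' matches the inherited outcome exactly, so it is an inherited cognate, not a loan.

inherited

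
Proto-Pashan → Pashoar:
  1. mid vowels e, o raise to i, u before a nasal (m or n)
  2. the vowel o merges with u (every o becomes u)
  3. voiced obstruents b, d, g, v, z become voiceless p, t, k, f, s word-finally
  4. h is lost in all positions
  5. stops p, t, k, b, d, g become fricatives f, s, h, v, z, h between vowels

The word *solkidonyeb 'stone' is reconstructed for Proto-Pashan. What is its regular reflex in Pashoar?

Pashoar: *solkidonyeb
  solkidonyeb → solkidunyeb   [pre-nasal raising]
  solkidunyeb → sulkidunyeb   [vowel merger]
  sulkidunyeb → sulkidunyep   [final devoicing]
  sulkidunyep (rule 4 does not apply)
  sulkidunyep → sulkizunyep   [intervocalic lenition]
  giving Pashoar sulkizunyep.

sulkizunyep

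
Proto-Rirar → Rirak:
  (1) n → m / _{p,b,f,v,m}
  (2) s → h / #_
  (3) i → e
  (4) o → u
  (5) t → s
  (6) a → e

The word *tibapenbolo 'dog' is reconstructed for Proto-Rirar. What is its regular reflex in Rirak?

Rirak: start from *tibapenbolo.
  rule 1 (nasal place assimilation): tibapenbolo → tibapembolo
  rule 2: no change — tibapembolo
  rule 3 (vowel merger): tibapembolo → tebapembolo
  rule 4 (vowel merger): tebapembolo → tebapembulu
  rule 5 (unconditioned shift): tebapembulu → sebapembulu
  rule 6 (vowel merger): sebapembulu → sebepembulu
  ⇒ Rirak sebepembulu

sebepembulu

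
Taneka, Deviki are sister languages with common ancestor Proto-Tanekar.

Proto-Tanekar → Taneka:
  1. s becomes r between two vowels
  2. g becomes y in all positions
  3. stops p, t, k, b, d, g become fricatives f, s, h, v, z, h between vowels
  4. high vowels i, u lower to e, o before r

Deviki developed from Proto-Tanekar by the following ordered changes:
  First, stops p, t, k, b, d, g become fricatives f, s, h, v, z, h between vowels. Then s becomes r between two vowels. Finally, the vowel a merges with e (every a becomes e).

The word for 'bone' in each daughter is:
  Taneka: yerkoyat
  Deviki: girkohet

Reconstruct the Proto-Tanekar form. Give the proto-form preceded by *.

*girkogat

Position 1: Taneka has y, Deviki has g. Deviki preserves g here (none of its changes turn any other segment into g), so the proto-segment is *g.
Position 6: Taneka has y, Deviki has h. Taking the neighbouring segments as reconstructed: Taneka y could go back to *g or *y; Deviki h could go back to *k or *g or *h — the one source consistent with every daughter is *g.
Position 7: Taneka has a, Deviki has e. Taneka preserves a here (none of its changes turn any other segment into a), so the proto-segment is *a.
Continuing position by position gives *girkogat; check it forward:
Taneka: *girkogat
  girkogat (rule 1 does not apply)
  girkogat → yirkoyat   [unconditioned shift]
  yirkoyat (rule 3 does not apply)
  yirkoyat → yerkoyat   [pre-rhotic lowering]
  giving Taneka yerkoyat.
Deviki: start from *girkogat.
  rule 1 (intervocalic lenition): girkogat → girkohat
  rule 2: no change — girkohat
  rule 3 (vowel merger): girkohat → girkohet
  ⇒ Deviki girkohet
No other proto-form is consistent with every reflex, so the reconstruction is *girkogat.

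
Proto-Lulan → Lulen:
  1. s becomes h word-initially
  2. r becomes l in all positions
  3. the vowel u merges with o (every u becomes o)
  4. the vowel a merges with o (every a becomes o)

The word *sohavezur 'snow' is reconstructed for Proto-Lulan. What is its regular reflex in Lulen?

Lulen: *sohavezur > hohavezur > hohavezul > hohavezol > hohovezol  (by debuccalisation, unconditioned shift, vowel merger, vowel merger)

hohovezol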